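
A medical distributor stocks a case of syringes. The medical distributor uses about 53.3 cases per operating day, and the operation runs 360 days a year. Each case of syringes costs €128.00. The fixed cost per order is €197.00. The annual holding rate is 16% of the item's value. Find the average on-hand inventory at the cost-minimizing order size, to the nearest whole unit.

Annual demand D = 53.3 × 360 = 19,188.
Holding cost H = 0.16 × €128.00 = €20.4800 per unit per year.
EOQ = √(2DS/H) = √(2 × 19,188 × 197 / 20.48) ≈ 607.57.
Average inventory = Q*/2 ≈ 607.57 / 2 = 303.786.

Average inventory ≈ 304 cases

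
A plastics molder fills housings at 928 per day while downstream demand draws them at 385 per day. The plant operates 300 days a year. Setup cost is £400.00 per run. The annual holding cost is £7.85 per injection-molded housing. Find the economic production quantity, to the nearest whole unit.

Annual demand D = 385 × 300 = 115,500.
Production build-up factor (1 − d/p) = 1 − 385/928 = 0.5851.
Q* = √(2DS / (H(1 − d/p))) = √(2 × 115,500 × 400 / (7.85 × 0.5851)).
= √(92,400,000 / 4.5933) ≈ 4485.132.

Q* ≈ 4,485 housings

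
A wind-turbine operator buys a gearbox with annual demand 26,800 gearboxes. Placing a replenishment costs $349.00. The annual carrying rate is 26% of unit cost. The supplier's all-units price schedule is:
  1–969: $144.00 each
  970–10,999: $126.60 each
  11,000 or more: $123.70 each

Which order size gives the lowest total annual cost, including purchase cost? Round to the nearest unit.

Holding cost per unit per year at price C is H = 0.26·C.
Evaluate total cost at each tier's feasible EOQ or, if the EOQ is below the tier, at the tier's minimum quantity.
EOQ at $144.00 = 706.8 (feasible in tier 1): TC = 26,800×$144.00 + (26,800/706.8)×349 + (706.8/2)×0.26×$144.00 = $3,885,664.46.
EOQ at $126.60 = 753.9 < 970, so use break Q=970: TC = 26,800×$126.60 + (26,800/970.0)×349 + (970.0/2)×0.26×$126.60 = $3,418,486.73.
EOQ at $123.70 = 762.6 < 11000, so use break Q=11000: TC = 26,800×$123.70 + (26,800/11000.0)×349 + (11000.0/2)×0.26×$123.70 = $3,492,901.29.
Lowest total cost is $3,418,486.73 at Q = 970.0.

Q* ≈ 970 gearboxes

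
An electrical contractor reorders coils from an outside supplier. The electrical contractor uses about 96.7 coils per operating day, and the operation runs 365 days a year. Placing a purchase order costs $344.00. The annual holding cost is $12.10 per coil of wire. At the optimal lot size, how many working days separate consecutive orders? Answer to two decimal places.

T ≈ 14.65 days

Annual demand D = 96.7 × 365 = 35,295.5.
The optimal lot size = √(2DS/H) = √(2 × 35,295.5 × 344 / 12.1) ≈ 1416.65.
Cycle time = Q*/D × 365 = 1416.65 / 35,295.5 × 365 ≈ 14.650 days.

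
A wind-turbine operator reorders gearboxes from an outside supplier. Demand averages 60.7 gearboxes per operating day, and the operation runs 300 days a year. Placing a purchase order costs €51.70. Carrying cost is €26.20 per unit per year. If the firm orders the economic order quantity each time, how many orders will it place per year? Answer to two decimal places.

N ≈ 67.93 orders per year

Annual demand D = 60.7 × 300 = 18,210.
EOQ = √(2DS/H) = √(2 × 18,210 × 51.7 / 26.2) ≈ 268.08.
Orders per year = D / Q* = 18,210 / 268.08 ≈ 67.927.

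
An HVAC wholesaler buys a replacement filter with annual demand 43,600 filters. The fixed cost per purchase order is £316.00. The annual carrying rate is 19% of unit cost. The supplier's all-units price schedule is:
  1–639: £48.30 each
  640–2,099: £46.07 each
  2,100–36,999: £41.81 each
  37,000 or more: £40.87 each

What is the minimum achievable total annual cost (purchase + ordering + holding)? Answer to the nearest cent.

Holding cost per unit per year at price C is H = 0.19·C.
Candidates are each tier's EOQ (if it falls in that tier) and each price-break quantity.
Tier 1 (£48.30): EOQ = 1732.8 exceeds tier's upper bound 639, so this tier is dominated.
EOQ at £46.07 = 1774.3 (feasible in tier 2): TC = 43,600×£46.07 + (43,600/1774.3)×316 + (1774.3/2)×0.19×£46.07 = £2,024,182.58.
EOQ at £41.81 = 1862.5 < 2100, so use break Q=2100: TC = 43,600×£41.81 + (43,600/2100.0)×316 + (2100.0/2)×0.19×£41.81 = £1,837,817.86.
EOQ at £40.87 = 1883.7 < 37000, so use break Q=37000: TC = 43,600×£40.87 + (43,600/37000.0)×316 + (37000.0/2)×0.19×£40.87 = £1,925,962.42.
Lowest total cost among the candidates is at Q = 2100.0.

TC* ≈ £1,837,817.86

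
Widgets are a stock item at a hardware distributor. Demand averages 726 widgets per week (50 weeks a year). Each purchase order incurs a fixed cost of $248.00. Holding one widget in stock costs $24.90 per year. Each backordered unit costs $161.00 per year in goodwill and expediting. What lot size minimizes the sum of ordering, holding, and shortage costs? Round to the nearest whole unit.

Q* ≈ 914 widgets

Annual demand D = 726 × 50 = 36,300.
With planned backorders, Q* = √(2DS/H) · √((H+B)/B).
√(2DS/H) = √(2 × 36,300 × 248 / 24.9) = 850.344.
√((H+B)/B) = √((24.9+161)/161) = 1.0746.
Q* ≈ 913.737.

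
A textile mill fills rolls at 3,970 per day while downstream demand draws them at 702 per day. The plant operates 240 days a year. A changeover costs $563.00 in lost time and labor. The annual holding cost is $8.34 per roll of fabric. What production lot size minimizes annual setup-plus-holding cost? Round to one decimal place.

Annual demand D = 702 × 240 = 168,480.
Production build-up factor (1 − d/p) = 1 − 702/3,970 = 0.8232.
Q* = √(2DS / (H(1 − d/p))) = √(2 × 168,480 × 563 / (8.34 × 0.8232)).
= √(189,708,480 / 6.8653) ≈ 5256.717.

Q* ≈ 5,256.7 rolls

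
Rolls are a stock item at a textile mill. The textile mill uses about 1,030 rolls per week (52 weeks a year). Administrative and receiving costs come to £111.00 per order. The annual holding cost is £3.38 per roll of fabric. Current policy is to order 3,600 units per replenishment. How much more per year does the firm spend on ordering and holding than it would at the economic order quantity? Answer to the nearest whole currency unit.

Annual demand D = 1,030 × 52 = 53,560.
EOQ = √(2DS/H) = √(2 × 53,560 × 111 / 3.38) ≈ 1875.59.
Cost at Q* = (D/Q*)S + (Q*/2)H = √(2DSH) ≈ £6,339.50.
Cost at Q = 3,600: (53,560/3,600)×111 + (3,600/2)×3.38 = £1,651.43 + £6,084.00 = £7,735.43.
Excess = £7,735.43 − £6,339.50 = £1,395.93.

Extra cost ≈ £1,396 per year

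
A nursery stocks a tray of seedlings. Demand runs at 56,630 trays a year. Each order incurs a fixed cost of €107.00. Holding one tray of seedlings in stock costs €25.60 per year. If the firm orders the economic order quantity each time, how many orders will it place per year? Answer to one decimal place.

The optimal lot size = √(2DS/H) = √(2 × 56,630 × 107 / 25.6) ≈ 688.03.
Orders per year = D / Q* = 56,630 / 688.03 ≈ 82.307.

N ≈ 82.3 orders per year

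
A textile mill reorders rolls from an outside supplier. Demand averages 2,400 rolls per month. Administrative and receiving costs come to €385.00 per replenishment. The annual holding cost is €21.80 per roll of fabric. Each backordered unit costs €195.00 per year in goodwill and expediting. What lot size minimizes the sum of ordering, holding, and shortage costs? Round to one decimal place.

Annual demand D = 2,400 × 12 = 28,800.
With planned backorders, Q* = √(2DS/H) · √((H+B)/B).
√(2DS/H) = √(2 × 28,800 × 385 / 21.8) = 1008.587.
√((H+B)/B) = √((21.8+195)/195) = 1.0544.
Q* ≈ 1063.471.

Q* ≈ 1,063.5 rolls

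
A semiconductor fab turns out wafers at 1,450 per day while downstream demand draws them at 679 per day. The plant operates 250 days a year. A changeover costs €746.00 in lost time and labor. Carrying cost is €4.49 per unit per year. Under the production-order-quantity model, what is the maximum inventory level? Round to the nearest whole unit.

Annual demand D = 679 × 250 = 169,750.
Production build-up factor (1 − d/p) = 1 − 679/1,450 = 0.5317.
Q* = √(2DS / (H(1 − d/p))) = √(2 × 169,750 × 746 / (4.49 × 0.5317)).
= √(253,267,000 / 2.3874) ≈ 10299.661.
Maximum inventory = Q*(1 − d/p) = 10299.661 × 0.5317 ≈ 5476.579.

I_max ≈ 5,477 wafers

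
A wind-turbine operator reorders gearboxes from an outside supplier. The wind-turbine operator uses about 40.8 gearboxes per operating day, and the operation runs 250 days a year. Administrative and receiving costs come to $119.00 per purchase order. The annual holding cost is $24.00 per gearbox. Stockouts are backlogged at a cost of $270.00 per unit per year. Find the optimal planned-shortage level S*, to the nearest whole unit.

S* ≈ 27 gearboxes

Annual demand D = 40.8 × 250 = 10,200.
With planned backorders, Q* = √(2DS/H) · √((H+B)/B).
√(2DS/H) = √(2 × 10,200 × 119 / 24) = 318.041.
√((H+B)/B) = √((24+270)/270) = 1.0435.
Q* ≈ 331.875.
S* = Q* · H/(H+B) = 331.875 × 24/294 ≈ 27.092.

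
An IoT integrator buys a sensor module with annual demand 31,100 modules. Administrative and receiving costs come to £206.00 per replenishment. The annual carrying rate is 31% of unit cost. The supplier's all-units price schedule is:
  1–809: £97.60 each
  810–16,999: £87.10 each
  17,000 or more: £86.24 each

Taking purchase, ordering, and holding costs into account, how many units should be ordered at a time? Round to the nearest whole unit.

Q* ≈ 810 modules

Holding cost per unit per year at price C is H = 0.31·C.
Candidates are each tier's EOQ (if it falls in that tier) and each price-break quantity.
EOQ at £97.60 = 650.8 (feasible in tier 1): TC = 31,100×£97.60 + (31,100/650.8)×206 + (650.8/2)×0.31×£97.60 = £3,055,049.49.
EOQ at £87.10 = 688.9 < 810, so use break Q=810: TC = 31,100×£87.10 + (31,100/810.0)×206 + (810.0/2)×0.31×£87.10 = £2,727,654.79.
EOQ at £86.24 = 692.3 < 17000, so use break Q=17000: TC = 31,100×£86.24 + (31,100/17000.0)×206 + (17000.0/2)×0.31×£86.24 = £2,909,683.26.
Lowest total cost is £2,727,654.79 at Q = 810.0.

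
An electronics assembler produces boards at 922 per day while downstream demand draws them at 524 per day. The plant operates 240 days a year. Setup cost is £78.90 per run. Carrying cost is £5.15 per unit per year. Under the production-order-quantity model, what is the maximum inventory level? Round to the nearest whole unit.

Annual demand D = 524 × 240 = 125,760.
Production build-up factor (1 − d/p) = 1 − 524/922 = 0.4317.
Q* = √(2DS / (H(1 − d/p))) = √(2 × 125,760 × 78.9 / (5.15 × 0.4317)).
= √(19,844,928 / 2.2231) ≈ 2987.756.
Maximum inventory = Q*(1 − d/p) = 2987.756 × 0.4317 ≈ 1289.725.

I_max ≈ 1,290 boards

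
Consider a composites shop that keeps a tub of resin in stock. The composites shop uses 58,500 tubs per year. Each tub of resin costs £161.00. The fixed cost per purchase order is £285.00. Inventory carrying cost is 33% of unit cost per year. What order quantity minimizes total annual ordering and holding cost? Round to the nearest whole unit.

Q* ≈ 792 tubs

Holding cost H = 0.33 × £161.00 = £53.1300 per unit per year.
EOQ = √(2DS / H) = √(2 × 58,500 × 285 / 53.13).
= √(33,345,000 / 53.13) = √627,611.5189 ≈ 792.219.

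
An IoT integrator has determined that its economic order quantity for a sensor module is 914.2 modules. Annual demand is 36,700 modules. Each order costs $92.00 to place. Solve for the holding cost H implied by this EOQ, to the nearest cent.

H ≈ $8.08

Squaring Q* = √(2DS/H) gives Q*² = 2DS/H.
From Q* = √(2DS/H): H = 2DS / Q*² = 2 × 36,700 × 92 / 914.2² = 8.0798.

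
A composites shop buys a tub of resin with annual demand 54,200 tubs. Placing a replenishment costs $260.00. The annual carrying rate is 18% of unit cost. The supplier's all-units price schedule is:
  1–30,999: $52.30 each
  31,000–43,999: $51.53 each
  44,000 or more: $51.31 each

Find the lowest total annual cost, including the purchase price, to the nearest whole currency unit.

Holding cost per unit per year at price C is H = 0.18·C.
For each price level, check whether its EOQ is feasible; otherwise the best quantity at that price is the breakpoint.
EOQ at $52.30 = 1730.3 (feasible in tier 1): TC = 54,200×$52.30 + (54,200/1730.3)×260 + (1730.3/2)×0.18×$52.30 = $2,850,948.77.
EOQ at $51.53 = 1743.2 < 31000, so use break Q=31000: TC = 54,200×$51.53 + (54,200/31000.0)×260 + (31000.0/2)×0.18×$51.53 = $2,937,149.28.
EOQ at $51.31 = 1746.9 < 44000, so use break Q=44000: TC = 54,200×$51.31 + (54,200/44000.0)×260 + (44000.0/2)×0.18×$51.31 = $2,984,509.87.
Lowest total cost among the candidates is at Q = 1730.3.

TC* ≈ $2,850,949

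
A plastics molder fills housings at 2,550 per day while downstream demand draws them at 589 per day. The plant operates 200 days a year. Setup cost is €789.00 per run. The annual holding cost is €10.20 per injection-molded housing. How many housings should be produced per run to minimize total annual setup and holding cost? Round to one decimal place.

Q* ≈ 4,868.1 housings

Annual demand D = 589 × 200 = 117,800.
Production build-up factor (1 − d/p) = 1 − 589/2,550 = 0.7690.
Q* = √(2DS / (H(1 − d/p))) = √(2 × 117,800 × 789 / (10.2 × 0.7690)).
= √(185,888,400 / 7.844) ≈ 4868.076.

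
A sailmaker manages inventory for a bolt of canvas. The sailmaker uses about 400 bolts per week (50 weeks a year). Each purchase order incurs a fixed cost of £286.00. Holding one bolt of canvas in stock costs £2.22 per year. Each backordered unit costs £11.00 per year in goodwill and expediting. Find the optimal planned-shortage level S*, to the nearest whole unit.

S* ≈ 418 bolts

Annual demand D = 400 × 50 = 20,000.
With planned backorders, Q* = √(2DS/H) · √((H+B)/B).
√(2DS/H) = √(2 × 20,000 × 286 / 2.22) = 2270.056.
√((H+B)/B) = √((2.22+11)/11) = 1.0963.
Q* ≈ 2488.605.
S* = Q* · H/(H+B) = 2488.605 × 2.22/13.22 ≈ 417.905.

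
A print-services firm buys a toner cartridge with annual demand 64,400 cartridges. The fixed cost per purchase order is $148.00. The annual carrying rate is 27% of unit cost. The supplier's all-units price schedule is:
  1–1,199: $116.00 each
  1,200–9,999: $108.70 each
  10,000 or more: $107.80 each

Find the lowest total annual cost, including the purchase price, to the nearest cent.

TC* ≈ $7,025,832.07

Holding cost per unit per year at price C is H = 0.27·C.
Candidates are each tier's EOQ (if it falls in that tier) and each price-break quantity.
EOQ at $116.00 = 780.1 (feasible in tier 1): TC = 64,400×$116.00 + (64,400/780.1)×148 + (780.1/2)×0.27×$116.00 = $7,494,834.29.
EOQ at $108.70 = 805.9 < 1200, so use break Q=1200: TC = 64,400×$108.70 + (64,400/1200.0)×148 + (1200.0/2)×0.27×$108.70 = $7,025,832.07.
EOQ at $107.80 = 809.3 < 10000, so use break Q=10000: TC = 64,400×$107.80 + (64,400/10000.0)×148 + (10000.0/2)×0.27×$107.80 = $7,088,803.12.
Lowest total cost among the candidates is at Q = 1200.0.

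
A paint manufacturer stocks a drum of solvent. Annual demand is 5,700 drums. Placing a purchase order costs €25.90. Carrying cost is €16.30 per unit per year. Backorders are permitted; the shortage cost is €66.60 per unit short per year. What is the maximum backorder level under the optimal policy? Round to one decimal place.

S* ≈ 29.5 drums

With planned backorders, Q* = √(2DS/H) · √((H+B)/B).
√(2DS/H) = √(2 × 5,700 × 25.9 / 16.3) = 134.589.
√((H+B)/B) = √((16.3+66.6)/66.6) = 1.1157.
Q* ≈ 150.158.
S* = Q* · H/(H+B) = 150.158 × 16.3/82.9 ≈ 29.524.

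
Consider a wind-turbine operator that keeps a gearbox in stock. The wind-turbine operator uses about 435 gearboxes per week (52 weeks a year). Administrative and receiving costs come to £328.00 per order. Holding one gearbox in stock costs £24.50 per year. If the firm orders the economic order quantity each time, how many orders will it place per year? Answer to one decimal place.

N ≈ 29.1 orders per year

Annual demand D = 435 × 52 = 22,620.
The optimal lot size = √(2DS/H) = √(2 × 22,620 × 328 / 24.5) ≈ 778.24.
Orders per year = D / Q* = 22,620 / 778.24 ≈ 29.065.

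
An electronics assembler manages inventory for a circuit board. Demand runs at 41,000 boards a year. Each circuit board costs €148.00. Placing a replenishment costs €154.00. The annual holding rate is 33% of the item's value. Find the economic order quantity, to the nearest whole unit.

Q* ≈ 508 boards

Holding cost H = 0.33 × €148.00 = €48.8400 per unit per year.
EOQ = √(2DS / H) = √(2 × 41,000 × 154 / 48.84).
= √(12,628,000 / 48.84) = √258,558.5586 ≈ 508.487.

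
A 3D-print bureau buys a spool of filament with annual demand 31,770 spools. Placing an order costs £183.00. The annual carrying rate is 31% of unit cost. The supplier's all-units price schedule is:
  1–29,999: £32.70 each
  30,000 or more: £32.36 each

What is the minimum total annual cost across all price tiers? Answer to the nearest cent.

TC* ≈ £1,049,735.85

Holding cost per unit per year at price C is H = 0.31·C.
For each price level, check whether its EOQ is feasible; otherwise the best quantity at that price is the breakpoint.
EOQ at £32.70 = 1071.0 (feasible in tier 1): TC = 31,770×£32.70 + (31,770/1071.0)×183 + (1071.0/2)×0.31×£32.70 = £1,049,735.85.
EOQ at £32.36 = 1076.6 < 30000, so use break Q=30000: TC = 31,770×£32.36 + (31,770/30000.0)×183 + (30000.0/2)×0.31×£32.36 = £1,178,745.00.
Lowest total cost among the candidates is at Q = 1071.0.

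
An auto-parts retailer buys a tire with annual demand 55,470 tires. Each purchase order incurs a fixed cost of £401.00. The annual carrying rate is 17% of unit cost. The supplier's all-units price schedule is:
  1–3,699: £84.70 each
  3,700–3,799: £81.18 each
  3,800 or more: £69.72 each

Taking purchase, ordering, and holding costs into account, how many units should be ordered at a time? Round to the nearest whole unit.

Q* ≈ 3,800 tires

Holding cost per unit per year at price C is H = 0.17·C.
For each price level, check whether its EOQ is feasible; otherwise the best quantity at that price is the breakpoint.
EOQ at £84.70 = 1757.7 (feasible in tier 1): TC = 55,470×£84.70 + (55,470/1757.7)×401 + (1757.7/2)×0.17×£84.70 = £4,723,618.43.
EOQ at £81.18 = 1795.4 < 3700, so use break Q=3700: TC = 55,470×£81.18 + (55,470/3700.0)×401 + (3700.0/2)×0.17×£81.18 = £4,534,597.46.
EOQ at £69.72 = 1937.4 < 3800, so use break Q=3800: TC = 55,470×£69.72 + (55,470/3800.0)×401 + (3800.0/2)×0.17×£69.72 = £3,895,741.50.
Lowest total cost is £3,895,741.50 at Q = 3800.0.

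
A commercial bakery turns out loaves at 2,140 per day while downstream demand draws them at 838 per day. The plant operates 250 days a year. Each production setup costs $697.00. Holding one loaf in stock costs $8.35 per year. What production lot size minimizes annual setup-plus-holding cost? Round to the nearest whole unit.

Q* ≈ 7,582 loaves

Annual demand D = 838 × 250 = 209,500.
Production build-up factor (1 − d/p) = 1 − 838/2,140 = 0.6084.
Q* = √(2DS / (H(1 − d/p))) = √(2 × 209,500 × 697 / (8.35 × 0.6084)).
= √(292,043,000 / 5.0802) ≈ 7581.961.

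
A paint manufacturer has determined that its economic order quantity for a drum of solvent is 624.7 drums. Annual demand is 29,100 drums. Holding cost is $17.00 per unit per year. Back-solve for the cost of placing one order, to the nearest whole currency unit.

Squaring Q* = √(2DS/H) gives Q*² = 2DS/H.
From Q* = √(2DS/H): S = Q*²H / (2D) = 624.7² × 17 / (2 × 29,100) = 113.9906.

S ≈ $114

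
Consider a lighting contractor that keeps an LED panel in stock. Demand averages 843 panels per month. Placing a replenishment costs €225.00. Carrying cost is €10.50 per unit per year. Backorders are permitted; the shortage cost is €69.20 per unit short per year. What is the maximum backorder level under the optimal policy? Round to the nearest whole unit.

Annual demand D = 843 × 12 = 10,116.
With planned backorders, Q* = √(2DS/H) · √((H+B)/B).
√(2DS/H) = √(2 × 10,116 × 225 / 10.5) = 658.440.
√((H+B)/B) = √((10.5+69.2)/69.2) = 1.0732.
Q* ≈ 706.630.
S* = Q* · H/(H+B) = 706.630 × 10.5/79.7 ≈ 93.094.

S* ≈ 93 panels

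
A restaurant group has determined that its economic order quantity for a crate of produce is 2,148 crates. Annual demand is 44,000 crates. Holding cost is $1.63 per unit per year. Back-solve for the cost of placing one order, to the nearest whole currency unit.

S ≈ $85

The basic EOQ model gives Q* = √(2DS/H); rearrange for the unknown.
From Q* = √(2DS/H): S = Q*²H / (2D) = 2,148² × 1.63 / (2 × 44,000) = 85.4621.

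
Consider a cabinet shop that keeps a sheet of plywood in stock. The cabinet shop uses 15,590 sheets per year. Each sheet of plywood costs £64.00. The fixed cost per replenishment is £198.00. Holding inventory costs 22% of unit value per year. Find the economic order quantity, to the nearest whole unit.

Q* ≈ 662 sheets

Holding cost H = 0.22 × £64.00 = £14.0800 per unit per year.
EOQ = √(2DS / H) = √(2 × 15,590 × 198 / 14.08).
= √(6,173,640 / 14.08) = √438,468.75 ≈ 662.170.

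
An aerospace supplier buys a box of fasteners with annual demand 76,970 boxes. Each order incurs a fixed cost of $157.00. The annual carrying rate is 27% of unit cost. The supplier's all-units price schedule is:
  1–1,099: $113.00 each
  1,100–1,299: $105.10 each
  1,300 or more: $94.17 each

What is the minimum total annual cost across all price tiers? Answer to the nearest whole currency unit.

TC* ≈ $7,274,087

Holding cost per unit per year at price C is H = 0.27·C.
For each price level, check whether its EOQ is feasible; otherwise the best quantity at that price is the breakpoint.
EOQ at $113.00 = 890.0 (feasible in tier 1): TC = 76,970×$113.00 + (76,970/890.0)×157 + (890.0/2)×0.27×$113.00 = $8,724,764.80.
EOQ at $105.10 = 922.9 < 1100, so use break Q=1100: TC = 76,970×$105.10 + (76,970/1100.0)×157 + (1100.0/2)×0.27×$105.10 = $8,116,140.07.
EOQ at $94.17 = 975.0 < 1300, so use break Q=1300: TC = 76,970×$94.17 + (76,970/1300.0)×157 + (1300.0/2)×0.27×$94.17 = $7,274,087.34.
Lowest total cost among the candidates is at Q = 1300.0.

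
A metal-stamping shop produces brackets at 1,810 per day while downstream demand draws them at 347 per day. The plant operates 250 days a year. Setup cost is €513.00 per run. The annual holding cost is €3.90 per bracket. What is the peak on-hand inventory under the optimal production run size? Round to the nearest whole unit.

Annual demand D = 347 × 250 = 86,750.
Production build-up factor (1 − d/p) = 1 − 347/1,810 = 0.8083.
Q* = √(2DS / (H(1 − d/p))) = √(2 × 86,750 × 513 / (3.9 × 0.8083)).
= √(89,005,500 / 3.1523) ≈ 5313.654.
Maximum inventory = Q*(1 − d/p) = 5313.654 × 0.8083 ≈ 4294.959.

I_max ≈ 4,295 brackets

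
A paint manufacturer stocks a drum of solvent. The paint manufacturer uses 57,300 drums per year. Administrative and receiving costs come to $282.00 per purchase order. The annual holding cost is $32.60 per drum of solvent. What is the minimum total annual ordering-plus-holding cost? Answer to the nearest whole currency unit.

TC* ≈ $32,458

The optimal lot size = √(2DS/H) = √(2 × 57,300 × 282 / 32.6) ≈ 995.65.
At Q*, ordering cost (D/Q*)S equals holding cost (Q*/2)H, each = √(DSH/2).
Minimum total = √(2DSH) = √(2 × 57,300 × 282 × 32.6) ≈ 32458.292.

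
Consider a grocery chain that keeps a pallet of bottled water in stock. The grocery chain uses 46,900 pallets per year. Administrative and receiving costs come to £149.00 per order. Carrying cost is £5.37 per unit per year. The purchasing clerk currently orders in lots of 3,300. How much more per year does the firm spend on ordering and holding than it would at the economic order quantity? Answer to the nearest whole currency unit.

EOQ = √(2DS/H) = √(2 × 46,900 × 149 / 5.37) ≈ 1613.27.
Cost at Q* = (D/Q*)S + (Q*/2)H = √(2DSH) ≈ £8,663.27.
Cost at Q = 3,300: (46,900/3,300)×149 + (3,300/2)×5.37 = £2,117.61 + £8,860.50 = £10,978.11.
Excess = £10,978.11 − £8,663.27 = £2,314.84.

Extra cost ≈ £2,315 per year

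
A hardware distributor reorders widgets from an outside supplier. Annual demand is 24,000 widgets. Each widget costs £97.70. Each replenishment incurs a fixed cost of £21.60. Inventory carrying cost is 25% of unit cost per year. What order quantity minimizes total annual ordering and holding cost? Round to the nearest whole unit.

Holding cost H = 0.25 × £97.70 = £24.4250 per unit per year.
EOQ = √(2DS / H) = √(2 × 24,000 × 21.6 / 24.425).
= √(1,036,800 / 24.425) = √42,448.3112 ≈ 206.030.

Q* ≈ 206 widgets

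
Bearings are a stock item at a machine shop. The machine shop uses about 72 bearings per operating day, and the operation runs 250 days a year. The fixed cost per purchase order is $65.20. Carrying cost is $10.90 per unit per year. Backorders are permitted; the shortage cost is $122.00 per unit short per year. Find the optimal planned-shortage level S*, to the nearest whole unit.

S* ≈ 40 bearings

Annual demand D = 72 × 250 = 18,000.
With planned backorders, Q* = √(2DS/H) · √((H+B)/B).
√(2DS/H) = √(2 × 18,000 × 65.2 / 10.9) = 464.047.
√((H+B)/B) = √((10.9+122)/122) = 1.0437.
Q* ≈ 484.333.
S* = Q* · H/(H+B) = 484.333 × 10.9/132.9 ≈ 39.723.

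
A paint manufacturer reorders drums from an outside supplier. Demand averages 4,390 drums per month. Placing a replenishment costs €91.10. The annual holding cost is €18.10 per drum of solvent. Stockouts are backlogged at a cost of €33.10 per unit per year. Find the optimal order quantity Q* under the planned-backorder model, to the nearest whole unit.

Q* ≈ 906 drums

Annual demand D = 4,390 × 12 = 52,680.
With planned backorders, Q* = √(2DS/H) · √((H+B)/B).
√(2DS/H) = √(2 × 52,680 × 91.1 / 18.1) = 728.212.
√((H+B)/B) = √((18.1+33.1)/33.1) = 1.2437.
Q* ≈ 905.688.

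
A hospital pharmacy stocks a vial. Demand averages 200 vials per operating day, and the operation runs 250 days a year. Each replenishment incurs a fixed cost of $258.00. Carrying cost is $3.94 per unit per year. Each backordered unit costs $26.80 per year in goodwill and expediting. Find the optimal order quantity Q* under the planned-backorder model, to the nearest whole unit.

Q* ≈ 2,741 vials

Annual demand D = 200 × 250 = 50,000.
With planned backorders, Q* = √(2DS/H) · √((H+B)/B).
√(2DS/H) = √(2 × 50,000 × 258 / 3.94) = 2558.950.
√((H+B)/B) = √((3.94+26.8)/26.8) = 1.0710.
Q* ≈ 2740.604.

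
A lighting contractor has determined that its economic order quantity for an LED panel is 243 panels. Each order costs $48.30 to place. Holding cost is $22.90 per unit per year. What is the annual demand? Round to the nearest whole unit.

D ≈ 13,998 panels per year

Invert the EOQ relation Q*² = 2DS/H.
From Q* = √(2DS/H): D = Q*²H / (2S) = 243² × 22.9 / (2 × 48.3) = 13998.158.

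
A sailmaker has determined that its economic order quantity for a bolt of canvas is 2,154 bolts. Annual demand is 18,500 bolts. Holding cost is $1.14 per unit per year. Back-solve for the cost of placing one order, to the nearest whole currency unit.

The basic EOQ model gives Q* = √(2DS/H); rearrange for the unknown.
From Q* = √(2DS/H): S = Q*²H / (2D) = 2,154² × 1.14 / (2 × 18,500) = 142.9534.

S ≈ $143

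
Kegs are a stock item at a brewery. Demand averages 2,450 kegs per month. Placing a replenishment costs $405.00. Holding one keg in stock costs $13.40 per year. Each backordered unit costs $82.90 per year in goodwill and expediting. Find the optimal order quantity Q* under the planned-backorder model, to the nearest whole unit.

Q* ≈ 1,437 kegs

Annual demand D = 2,450 × 12 = 29,400.
With planned backorders, Q* = √(2DS/H) · √((H+B)/B).
√(2DS/H) = √(2 × 29,400 × 405 / 13.4) = 1333.103.
√((H+B)/B) = √((13.4+82.9)/82.9) = 1.0778.
Q* ≈ 1436.811.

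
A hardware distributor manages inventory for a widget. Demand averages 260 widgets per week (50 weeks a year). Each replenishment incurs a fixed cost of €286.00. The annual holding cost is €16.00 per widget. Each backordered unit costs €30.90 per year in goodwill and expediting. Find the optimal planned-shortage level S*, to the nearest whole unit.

Annual demand D = 260 × 50 = 13,000.
With planned backorders, Q* = √(2DS/H) · √((H+B)/B).
√(2DS/H) = √(2 × 13,000 × 286 / 16) = 681.726.
√((H+B)/B) = √((16+30.9)/30.9) = 1.2320.
Q* ≈ 839.879.
S* = Q* · H/(H+B) = 839.879 × 16/46.9 ≈ 286.526.

S* ≈ 287 widgets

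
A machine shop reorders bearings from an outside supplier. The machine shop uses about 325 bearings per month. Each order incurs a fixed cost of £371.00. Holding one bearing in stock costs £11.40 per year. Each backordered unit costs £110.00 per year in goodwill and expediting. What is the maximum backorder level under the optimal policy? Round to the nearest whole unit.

Annual demand D = 325 × 12 = 3,900.
With planned backorders, Q* = √(2DS/H) · √((H+B)/B).
√(2DS/H) = √(2 × 3,900 × 371 / 11.4) = 503.827.
√((H+B)/B) = √((11.4+110)/110) = 1.0505.
Q* ≈ 529.291.
S* = Q* · H/(H+B) = 529.291 × 11.4/121.4 ≈ 49.703.

S* ≈ 50 bearings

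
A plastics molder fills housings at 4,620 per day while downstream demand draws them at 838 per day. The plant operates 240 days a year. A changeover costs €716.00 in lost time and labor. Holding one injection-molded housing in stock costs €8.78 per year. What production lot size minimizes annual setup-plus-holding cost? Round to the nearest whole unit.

Q* ≈ 6,330 housings

Annual demand D = 838 × 240 = 201,120.
Production build-up factor (1 − d/p) = 1 − 838/4,620 = 0.8186.
Q* = √(2DS / (H(1 − d/p))) = √(2 × 201,120 × 716 / (8.78 × 0.8186)).
= √(288,003,840 / 7.1874) ≈ 6330.122.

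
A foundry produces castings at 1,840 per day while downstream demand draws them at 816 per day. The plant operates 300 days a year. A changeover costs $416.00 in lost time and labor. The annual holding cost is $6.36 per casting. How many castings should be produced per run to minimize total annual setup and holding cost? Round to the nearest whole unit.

Annual demand D = 816 × 300 = 244,800.
Production build-up factor (1 − d/p) = 1 − 816/1,840 = 0.5565.
Q* = √(2DS / (H(1 − d/p))) = √(2 × 244,800 × 416 / (6.36 × 0.5565)).
= √(203,673,600 / 3.5395) ≈ 7585.736.

Q* ≈ 7,586 castings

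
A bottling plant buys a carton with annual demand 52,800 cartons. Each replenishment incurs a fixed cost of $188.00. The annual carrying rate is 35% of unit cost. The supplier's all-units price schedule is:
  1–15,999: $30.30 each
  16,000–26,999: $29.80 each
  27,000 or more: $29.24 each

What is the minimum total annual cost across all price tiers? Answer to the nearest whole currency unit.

TC* ≈ $1,614,350

Holding cost per unit per year at price C is H = 0.35·C.
Evaluate total cost at each tier's feasible EOQ or, if the EOQ is below the tier, at the tier's minimum quantity.
EOQ at $30.30 = 1368.2 (feasible in tier 1): TC = 52,800×$30.30 + (52,800/1368.2)×188 + (1368.2/2)×0.35×$30.30 = $1,614,349.96.
EOQ at $29.80 = 1379.6 < 16000, so use break Q=16000: TC = 52,800×$29.80 + (52,800/16000.0)×188 + (16000.0/2)×0.35×$29.80 = $1,657,500.40.
EOQ at $29.24 = 1392.8 < 27000, so use break Q=27000: TC = 52,800×$29.24 + (52,800/27000.0)×188 + (27000.0/2)×0.35×$29.24 = $1,682,398.64.
Lowest total cost among the candidates is at Q = 1368.2.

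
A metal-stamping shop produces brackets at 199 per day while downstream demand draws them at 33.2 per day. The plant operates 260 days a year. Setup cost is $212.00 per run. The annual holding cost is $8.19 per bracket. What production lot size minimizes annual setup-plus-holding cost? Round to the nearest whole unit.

Annual demand D = 33.2 × 260 = 8,632.
Production build-up factor (1 − d/p) = 1 − 33.2/199 = 0.8332.
Q* = √(2DS / (H(1 − d/p))) = √(2 × 8,632 × 212 / (8.19 × 0.8332)).
= √(3,659,968 / 6.8236) ≈ 732.371.

Q* ≈ 732 brackets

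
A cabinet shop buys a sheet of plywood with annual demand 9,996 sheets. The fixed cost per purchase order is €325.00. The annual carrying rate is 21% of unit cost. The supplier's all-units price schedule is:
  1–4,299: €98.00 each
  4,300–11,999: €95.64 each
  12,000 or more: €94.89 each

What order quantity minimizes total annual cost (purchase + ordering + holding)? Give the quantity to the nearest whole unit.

Q* ≈ 562 sheets

Holding cost per unit per year at price C is H = 0.21·C.
For each price level, check whether its EOQ is feasible; otherwise the best quantity at that price is the breakpoint.
EOQ at €98.00 = 561.9 (feasible in tier 1): TC = 9,996×€98.00 + (9,996/561.9)×325 + (561.9/2)×0.21×€98.00 = €991,171.58.
EOQ at €95.64 = 568.8 < 4300, so use break Q=4300: TC = 9,996×€95.64 + (9,996/4300.0)×325 + (4300.0/2)×0.21×€95.64 = €999,954.41.
EOQ at €94.89 = 571.0 < 12000, so use break Q=12000: TC = 9,996×€94.89 + (9,996/12000.0)×325 + (12000.0/2)×0.21×€94.89 = €1,068,352.56.
Lowest total cost is €991,171.58 at Q = 561.9.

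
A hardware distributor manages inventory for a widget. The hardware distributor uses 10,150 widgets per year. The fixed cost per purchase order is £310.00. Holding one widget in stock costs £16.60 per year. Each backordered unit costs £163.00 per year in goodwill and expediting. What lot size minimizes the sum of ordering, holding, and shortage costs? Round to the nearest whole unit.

Q* ≈ 646 widgets

With planned backorders, Q* = √(2DS/H) · √((H+B)/B).
√(2DS/H) = √(2 × 10,150 × 310 / 16.6) = 615.708.
√((H+B)/B) = √((16.6+163)/163) = 1.0497.
Q* ≈ 646.300.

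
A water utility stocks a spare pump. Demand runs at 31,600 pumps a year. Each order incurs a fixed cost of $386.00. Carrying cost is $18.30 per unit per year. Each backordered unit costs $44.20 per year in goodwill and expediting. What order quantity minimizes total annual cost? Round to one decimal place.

With planned backorders, Q* = √(2DS/H) · √((H+B)/B).
√(2DS/H) = √(2 × 31,600 × 386 / 18.3) = 1154.587.
√((H+B)/B) = √((18.3+44.2)/44.2) = 1.1891.
Q* ≈ 1372.953.

Q* ≈ 1,373.0 pumps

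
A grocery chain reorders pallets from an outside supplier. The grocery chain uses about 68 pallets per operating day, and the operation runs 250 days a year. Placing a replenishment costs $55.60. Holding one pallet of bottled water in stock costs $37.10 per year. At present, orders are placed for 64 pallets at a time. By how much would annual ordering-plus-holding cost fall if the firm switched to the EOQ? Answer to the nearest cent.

Extra cost ≈ $7,581.36 per year

Annual demand D = 68 × 250 = 17,000.
EOQ = √(2DS/H) = √(2 × 17,000 × 55.6 / 37.1) ≈ 225.73.
Cost at Q* = (D/Q*)S + (Q*/2)H = √(2DSH) ≈ $8,374.59.
Cost at Q = 64: (17,000/64)×55.6 + (64/2)×37.1 = $14,768.75 + $1,187.20 = $15,955.95.
Excess = $15,955.95 − $8,374.59 = $7,581.36.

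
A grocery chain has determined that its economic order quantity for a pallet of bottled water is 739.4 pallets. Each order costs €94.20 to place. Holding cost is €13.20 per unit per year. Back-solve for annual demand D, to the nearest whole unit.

D ≈ 38,305 pallets per year

Squaring Q* = √(2DS/H) gives Q*² = 2DS/H.
From Q* = √(2DS/H): D = Q*²H / (2S) = 739.4² × 13.2 / (2 × 94.2) = 38304.688.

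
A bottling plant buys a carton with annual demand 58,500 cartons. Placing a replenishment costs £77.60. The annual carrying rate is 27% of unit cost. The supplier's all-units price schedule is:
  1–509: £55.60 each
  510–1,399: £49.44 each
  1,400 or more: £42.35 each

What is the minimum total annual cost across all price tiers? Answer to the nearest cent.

Holding cost per unit per year at price C is H = 0.27·C.
For each price level, check whether its EOQ is feasible; otherwise the best quantity at that price is the breakpoint.
Tier 1 (£55.60): EOQ = 777.7 exceeds tier's upper bound 509, so this tier is dominated.
EOQ at £49.44 = 824.7 (feasible in tier 2): TC = 58,500×£49.44 + (58,500/824.7)×77.6 + (824.7/2)×0.27×£49.44 = £2,903,248.92.
EOQ at £42.35 = 891.1 < 1400, so use break Q=1400: TC = 58,500×£42.35 + (58,500/1400.0)×77.6 + (1400.0/2)×0.27×£42.35 = £2,488,721.72.
Lowest total cost among the candidates is at Q = 1400.0.

TC* ≈ £2,488,721.72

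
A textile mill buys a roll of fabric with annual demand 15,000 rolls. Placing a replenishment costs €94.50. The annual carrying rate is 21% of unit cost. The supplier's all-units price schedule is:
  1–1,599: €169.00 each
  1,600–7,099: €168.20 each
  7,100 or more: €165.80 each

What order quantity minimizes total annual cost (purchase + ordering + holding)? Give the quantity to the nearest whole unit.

Holding cost per unit per year at price C is H = 0.21·C.
Candidates are each tier's EOQ (if it falls in that tier) and each price-break quantity.
EOQ at €169.00 = 282.6 (feasible in tier 1): TC = 15,000×€169.00 + (15,000/282.6)×94.5 + (282.6/2)×0.21×€169.00 = €2,545,030.66.
EOQ at €168.20 = 283.3 < 1600, so use break Q=1600: TC = 15,000×€168.20 + (15,000/1600.0)×94.5 + (1600.0/2)×0.21×€168.20 = €2,552,143.54.
EOQ at €165.80 = 285.3 < 7100, so use break Q=7100: TC = 15,000×€165.80 + (15,000/7100.0)×94.5 + (7100.0/2)×0.21×€165.80 = €2,610,803.55.
Lowest total cost is €2,545,030.66 at Q = 282.6.

Q* ≈ 283 rolls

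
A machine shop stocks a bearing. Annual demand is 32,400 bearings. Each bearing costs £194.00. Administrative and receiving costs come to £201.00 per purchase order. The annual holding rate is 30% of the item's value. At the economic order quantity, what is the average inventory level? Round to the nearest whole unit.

Average inventory ≈ 237 bearings

Holding cost H = 0.30 × £194.00 = £58.2000 per unit per year.
Q* = √(2DS/H) = √(2 × 32,400 × 201 / 58.2) ≈ 473.07.
Average inventory = Q*/2 ≈ 473.07 / 2 = 236.534.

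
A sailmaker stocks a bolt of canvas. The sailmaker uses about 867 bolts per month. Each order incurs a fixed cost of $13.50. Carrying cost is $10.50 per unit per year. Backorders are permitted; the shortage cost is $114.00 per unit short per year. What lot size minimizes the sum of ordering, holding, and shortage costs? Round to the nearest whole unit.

Q* ≈ 171 bolts

Annual demand D = 867 × 12 = 10,404.
With planned backorders, Q* = √(2DS/H) · √((H+B)/B).
√(2DS/H) = √(2 × 10,404 × 13.5 / 10.5) = 163.564.
√((H+B)/B) = √((10.5+114)/114) = 1.0450.
Q* ≈ 170.931.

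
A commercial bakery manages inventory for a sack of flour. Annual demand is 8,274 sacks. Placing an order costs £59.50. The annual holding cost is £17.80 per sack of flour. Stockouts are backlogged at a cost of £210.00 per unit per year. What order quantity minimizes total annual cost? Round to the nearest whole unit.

Q* ≈ 245 sacks

With planned backorders, Q* = √(2DS/H) · √((H+B)/B).
√(2DS/H) = √(2 × 8,274 × 59.5 / 17.8) = 235.191.
√((H+B)/B) = √((17.8+210)/210) = 1.0415.
Q* ≈ 244.956.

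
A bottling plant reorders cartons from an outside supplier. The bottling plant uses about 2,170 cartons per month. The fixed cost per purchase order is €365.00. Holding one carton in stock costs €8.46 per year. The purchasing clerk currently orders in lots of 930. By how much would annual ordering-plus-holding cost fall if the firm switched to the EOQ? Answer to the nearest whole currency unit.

Extra cost ≈ €1,473 per year

Annual demand D = 2,170 × 12 = 26,040.
EOQ = √(2DS/H) = √(2 × 26,040 × 365 / 8.46) ≈ 1498.98.
Cost at Q* = (D/Q*)S + (Q*/2)H = √(2DSH) ≈ €12,681.40.
Cost at Q = 930: (26,040/930)×365 + (930/2)×8.46 = €10,220.00 + €3,933.90 = €14,153.90.
Excess = €14,153.90 − €12,681.40 = €1,472.50.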